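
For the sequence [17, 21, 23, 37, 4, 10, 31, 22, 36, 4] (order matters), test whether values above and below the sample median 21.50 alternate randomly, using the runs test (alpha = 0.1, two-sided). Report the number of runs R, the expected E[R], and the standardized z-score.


Step 1: Compute median = 21.50; label A = above, B = below.
Labels in order: BBAABBAAAB  (n_A = 5, n_B = 5)
Step 2: Count runs R = 5.
Step 3: Under H0 (random ordering), E[R] = 2*n_A*n_B/(n_A+n_B) + 1 = 2*5*5/10 + 1 = 6.0000.
        Var[R] = 2*n_A*n_B*(2*n_A*n_B - n_A - n_B) / ((n_A+n_B)^2 * (n_A+n_B-1)) = 2000/900 = 2.2222.
        SD[R] = 1.4907.
Step 4: Continuity-corrected z = (R + 0.5 - E[R]) / SD[R] = (5 + 0.5 - 6.0000) / 1.4907 = -0.3354.
Step 5: Two-sided p-value via normal approximation = 2*(1 - Phi(|z|)) = 0.737316.
Step 6: alpha = 0.1. fail to reject H0.

R = 5, z = -0.3354, p = 0.737316, fail to reject H0.


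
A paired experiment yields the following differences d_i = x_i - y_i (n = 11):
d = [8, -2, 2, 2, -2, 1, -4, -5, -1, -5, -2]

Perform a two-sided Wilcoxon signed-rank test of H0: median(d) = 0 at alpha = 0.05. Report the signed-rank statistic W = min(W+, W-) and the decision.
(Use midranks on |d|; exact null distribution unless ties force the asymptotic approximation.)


Step 1: Drop any zero differences (none here) and take |d_i|.
|d| = [8, 2, 2, 2, 2, 1, 4, 5, 1, 5, 2]
Step 2: Midrank |d_i| (ties get averaged ranks).
ranks: |8|->11, |2|->5, |2|->5, |2|->5, |2|->5, |1|->1.5, |4|->8, |5|->9.5, |1|->1.5, |5|->9.5, |2|->5
Step 3: Attach original signs; sum ranks with positive sign and with negative sign.
W+ = 11 + 5 + 5 + 1.5 = 22.5
W- = 5 + 5 + 8 + 9.5 + 1.5 + 9.5 + 5 = 43.5
(Check: W+ + W- = 66 should equal n(n+1)/2 = 66.)
Step 4: Test statistic W = min(W+, W-) = 22.5.
Step 5: Ties in |d|, so use the tie-corrected normal approximation.
        E[W] = n(n+1)/4 = 11*12/4 = 33.
        Tie groups: |d|=1 (t=2), |d|=2 (t=5), |d|=5 (t=2); sum(t^3 - t) = 132.
        Var[W] = n(n+1)(2n+1)/24 - sum(t^3-t)/48 = 3036/24 - 132/48 = 123.75.
        z = (W - E[W]) / sqrt(Var[W]) = (22.5 - 33) / 11.1243 = -0.9439.
        Two-sided p = 2*Phi(z) = 0.345231.
Step 6: alpha = 0.05. fail to reject H0.

W+ = 22.5, W- = 43.5, W = min = 22.5, p = 0.345231, fail to reject H0.


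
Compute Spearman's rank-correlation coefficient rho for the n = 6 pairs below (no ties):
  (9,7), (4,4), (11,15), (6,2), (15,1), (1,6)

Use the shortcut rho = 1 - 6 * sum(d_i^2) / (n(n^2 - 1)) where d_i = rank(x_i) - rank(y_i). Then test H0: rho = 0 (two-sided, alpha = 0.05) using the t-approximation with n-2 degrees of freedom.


Step 1: Rank x and y separately (midranks; no ties here).
rank(x): 9->4, 4->2, 11->5, 6->3, 15->6, 1->1
rank(y): 7->5, 4->3, 15->6, 2->2, 1->1, 6->4
Step 2: d_i = R_x(i) - R_y(i); compute d_i^2.
  (4-5)^2=1, (2-3)^2=1, (5-6)^2=1, (3-2)^2=1, (6-1)^2=25, (1-4)^2=9
sum(d^2) = 38.
Step 3: rho = 1 - 6*38 / (6*(6^2 - 1)) = 1 - 228/210 = -0.085714.
Step 4: Under H0, t = rho * sqrt((n-2)/(1-rho^2)) = -0.1721 ~ t(4).
Step 5: Two-sided p-value from the t-distribution with 4 df = 0.871743.
Step 6: alpha = 0.05. fail to reject H0.

rho = -0.0857, p = 0.871743, fail to reject H0 at alpha = 0.05.


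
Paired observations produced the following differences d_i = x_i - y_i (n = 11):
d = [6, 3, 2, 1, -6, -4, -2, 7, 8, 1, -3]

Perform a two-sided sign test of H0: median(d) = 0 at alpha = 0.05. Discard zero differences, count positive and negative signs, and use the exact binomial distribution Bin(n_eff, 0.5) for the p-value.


Step 1: Discard zero differences. Original n = 11; n_eff = number of nonzero differences = 11.
Nonzero differences (with sign): +6, +3, +2, +1, -6, -4, -2, +7, +8, +1, -3
Step 2: Count signs: positive = 7, negative = 4.
Step 3: Under H0: P(positive) = 0.5, so the number of positives S ~ Bin(11, 0.5).
Step 4: Two-sided exact p-value = sum of Bin(11,0.5) probabilities at or below the observed probability = 0.548828.
Step 5: alpha = 0.05. fail to reject H0.

n_eff = 11, pos = 7, neg = 4, p = 0.548828, fail to reject H0.


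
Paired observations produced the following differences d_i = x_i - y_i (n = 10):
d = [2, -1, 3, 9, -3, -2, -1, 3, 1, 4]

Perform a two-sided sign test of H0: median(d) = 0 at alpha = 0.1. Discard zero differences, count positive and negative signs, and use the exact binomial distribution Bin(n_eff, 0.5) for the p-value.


Step 1: Discard zero differences. Original n = 10; n_eff = number of nonzero differences = 10.
Nonzero differences (with sign): +2, -1, +3, +9, -3, -2, -1, +3, +1, +4
Step 2: Count signs: positive = 6, negative = 4.
Step 3: Under H0: P(positive) = 0.5, so the number of positives S ~ Bin(10, 0.5).
Step 4: Two-sided exact p-value = sum of Bin(10,0.5) probabilities at or below the observed probability = 0.753906.
Step 5: alpha = 0.1. fail to reject H0.

n_eff = 10, pos = 6, neg = 4, p = 0.753906, fail to reject H0.


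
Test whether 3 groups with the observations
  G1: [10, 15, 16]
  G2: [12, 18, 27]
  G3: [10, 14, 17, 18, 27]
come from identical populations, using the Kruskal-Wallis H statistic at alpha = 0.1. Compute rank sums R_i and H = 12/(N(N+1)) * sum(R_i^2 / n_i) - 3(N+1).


Step 1: Combine all N = 11 observations and assign midranks.
sorted (value, group, rank): (10,G1,1.5), (10,G3,1.5), (12,G2,3), (14,G3,4), (15,G1,5), (16,G1,6), (17,G3,7), (18,G2,8.5), (18,G3,8.5), (27,G2,10.5), (27,G3,10.5)
Step 2: Sum ranks within each group.
R_1 = 12.5 (n_1 = 3)
R_2 = 22 (n_2 = 3)
R_3 = 31.5 (n_3 = 5)
Step 3: H = 12/(N(N+1)) * sum(R_i^2/n_i) - 3(N+1)
     = 12/(11*12) * (12.5^2/3 + 22^2/3 + 31.5^2/5) - 3*12
     = 0.090909 * 411.867 - 36
     = 1.442424.
Step 4: Ties present; correction factor C = 1 - 18/(11^3 - 11) = 0.986364. Corrected H = 1.442424 / 0.986364 = 1.462366.
Step 5: Under H0, H ~ chi^2(2); p-value = 0.481339.
Step 6: alpha = 0.1. fail to reject H0.

H = 1.4624, df = 2, p = 0.481339, fail to reject H0.


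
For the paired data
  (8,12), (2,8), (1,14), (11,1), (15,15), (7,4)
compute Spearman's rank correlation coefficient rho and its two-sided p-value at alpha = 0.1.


Step 1: Rank x and y separately (midranks; no ties here).
rank(x): 8->4, 2->2, 1->1, 11->5, 15->6, 7->3
rank(y): 12->4, 8->3, 14->5, 1->1, 15->6, 4->2
Step 2: d_i = R_x(i) - R_y(i); compute d_i^2.
  (4-4)^2=0, (2-3)^2=1, (1-5)^2=16, (5-1)^2=16, (6-6)^2=0, (3-2)^2=1
sum(d^2) = 34.
Step 3: rho = 1 - 6*34 / (6*(6^2 - 1)) = 1 - 204/210 = 0.028571.
Step 4: Under H0, t = rho * sqrt((n-2)/(1-rho^2)) = 0.0572 ~ t(4).
Step 5: Two-sided p-value from the t-distribution with 4 df = 0.957155.
Step 6: alpha = 0.1. fail to reject H0.

rho = 0.0286, p = 0.957155, fail to reject H0 at alpha = 0.1.


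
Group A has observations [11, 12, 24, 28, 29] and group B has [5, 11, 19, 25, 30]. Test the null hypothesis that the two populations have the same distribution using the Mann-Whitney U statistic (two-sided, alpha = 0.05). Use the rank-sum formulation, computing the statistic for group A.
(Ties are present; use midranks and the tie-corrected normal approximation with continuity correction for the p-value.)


Step 1: Combine and sort all 10 observations; assign midranks.
sorted (value, group): (5,Y), (11,X), (11,Y), (12,X), (19,Y), (24,X), (25,Y), (28,X), (29,X), (30,Y)
ranks: 5->1, 11->2.5, 11->2.5, 12->4, 19->5, 24->6, 25->7, 28->8, 29->9, 30->10
Step 2: Rank sum for X: R1 = 2.5 + 4 + 6 + 8 + 9 = 29.5.
Step 3: U_X = R1 - n1(n1+1)/2 = 29.5 - 5*6/2 = 29.5 - 15 = 14.5.
       U_Y = n1*n2 - U_X = 25 - 14.5 = 10.5.
Step 4: Ties are present, so use the tie-corrected normal approximation (with continuity correction) for the p-value.
Step 5: p-value = 0.753298; compare to alpha = 0.05. fail to reject H0.

U_X = 14.5, p = 0.753298, fail to reject H0 at alpha = 0.05.


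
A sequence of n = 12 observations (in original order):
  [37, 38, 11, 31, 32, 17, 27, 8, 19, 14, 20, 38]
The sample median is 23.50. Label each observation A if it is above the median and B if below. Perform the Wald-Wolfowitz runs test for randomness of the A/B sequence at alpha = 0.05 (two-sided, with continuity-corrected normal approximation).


Step 1: Compute median = 23.50; label A = above, B = below.
Labels in order: AABAABABBBBA  (n_A = 6, n_B = 6)
Step 2: Count runs R = 7.
Step 3: Under H0 (random ordering), E[R] = 2*n_A*n_B/(n_A+n_B) + 1 = 2*6*6/12 + 1 = 7.0000.
        Var[R] = 2*n_A*n_B*(2*n_A*n_B - n_A - n_B) / ((n_A+n_B)^2 * (n_A+n_B-1)) = 4320/1584 = 2.7273.
        SD[R] = 1.6514.
Step 4: R = E[R], so z = 0 with no continuity correction.
Step 5: Two-sided p-value via normal approximation = 2*(1 - Phi(|z|)) = 1.000000.
Step 6: alpha = 0.05. fail to reject H0.

R = 7, z = 0.0000, p = 1.000000, fail to reject H0.


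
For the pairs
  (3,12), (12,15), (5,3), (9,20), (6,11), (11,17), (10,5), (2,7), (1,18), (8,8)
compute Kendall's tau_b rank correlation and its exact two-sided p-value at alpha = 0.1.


Step 1: Enumerate the 45 unordered pairs (i,j) with i<j and classify each by sign(x_j-x_i) * sign(y_j-y_i).
  (1,2):dx=+9,dy=+3->C; (1,3):dx=+2,dy=-9->D; (1,4):dx=+6,dy=+8->C; (1,5):dx=+3,dy=-1->D
  (1,6):dx=+8,dy=+5->C; (1,7):dx=+7,dy=-7->D; (1,8):dx=-1,dy=-5->C; (1,9):dx=-2,dy=+6->D
  (1,10):dx=+5,dy=-4->D; (2,3):dx=-7,dy=-12->C; (2,4):dx=-3,dy=+5->D; (2,5):dx=-6,dy=-4->C
  (2,6):dx=-1,dy=+2->D; (2,7):dx=-2,dy=-10->C; (2,8):dx=-10,dy=-8->C; (2,9):dx=-11,dy=+3->D
  (2,10):dx=-4,dy=-7->C; (3,4):dx=+4,dy=+17->C; (3,5):dx=+1,dy=+8->C; (3,6):dx=+6,dy=+14->C
  (3,7):dx=+5,dy=+2->C; (3,8):dx=-3,dy=+4->D; (3,9):dx=-4,dy=+15->D; (3,10):dx=+3,dy=+5->C
  (4,5):dx=-3,dy=-9->C; (4,6):dx=+2,dy=-3->D; (4,7):dx=+1,dy=-15->D; (4,8):dx=-7,dy=-13->C
  (4,9):dx=-8,dy=-2->C; (4,10):dx=-1,dy=-12->C; (5,6):dx=+5,dy=+6->C; (5,7):dx=+4,dy=-6->D
  (5,8):dx=-4,dy=-4->C; (5,9):dx=-5,dy=+7->D; (5,10):dx=+2,dy=-3->D; (6,7):dx=-1,dy=-12->C
  (6,8):dx=-9,dy=-10->C; (6,9):dx=-10,dy=+1->D; (6,10):dx=-3,dy=-9->C; (7,8):dx=-8,dy=+2->D
  (7,9):dx=-9,dy=+13->D; (7,10):dx=-2,dy=+3->D; (8,9):dx=-1,dy=+11->D; (8,10):dx=+6,dy=+1->C
  (9,10):dx=+7,dy=-10->D
Step 2: C = 24, D = 21, total pairs = 45.
Step 3: tau = (C - D)/(n(n-1)/2) = (24 - 21)/45 = 0.066667.
Step 4: Exact two-sided p-value (enumerate n! = 3628800 permutations of y under H0): p = 0.861801.
Step 5: alpha = 0.1. fail to reject H0.

tau_b = 0.0667 (C=24, D=21), p = 0.861801, fail to reject H0.


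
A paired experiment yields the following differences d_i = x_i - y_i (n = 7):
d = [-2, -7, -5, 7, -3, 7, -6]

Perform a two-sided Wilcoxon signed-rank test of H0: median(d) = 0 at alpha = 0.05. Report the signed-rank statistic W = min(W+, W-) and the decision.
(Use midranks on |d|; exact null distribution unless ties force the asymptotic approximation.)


Step 1: Drop any zero differences (none here) and take |d_i|.
|d| = [2, 7, 5, 7, 3, 7, 6]
Step 2: Midrank |d_i| (ties get averaged ranks).
ranks: |2|->1, |7|->6, |5|->3, |7|->6, |3|->2, |7|->6, |6|->4
Step 3: Attach original signs; sum ranks with positive sign and with negative sign.
W+ = 6 + 6 = 12
W- = 1 + 6 + 3 + 2 + 4 = 16
(Check: W+ + W- = 28 should equal n(n+1)/2 = 28.)
Step 4: Test statistic W = min(W+, W-) = 12.
Step 5: Ties in |d|, so use the tie-corrected normal approximation.
        E[W] = n(n+1)/4 = 7*8/4 = 14.
        Tie groups: |d|=7 (t=3); sum(t^3 - t) = 24.
        Var[W] = n(n+1)(2n+1)/24 - sum(t^3-t)/48 = 840/24 - 24/48 = 34.5.
        z = (W - E[W]) / sqrt(Var[W]) = (12 - 14) / 5.8737 = -0.3405.
        Two-sided p = 2*Phi(z) = 0.733478.
Step 6: alpha = 0.05. fail to reject H0.

W+ = 12, W- = 16, W = min = 12, p = 0.733478, fail to reject H0.


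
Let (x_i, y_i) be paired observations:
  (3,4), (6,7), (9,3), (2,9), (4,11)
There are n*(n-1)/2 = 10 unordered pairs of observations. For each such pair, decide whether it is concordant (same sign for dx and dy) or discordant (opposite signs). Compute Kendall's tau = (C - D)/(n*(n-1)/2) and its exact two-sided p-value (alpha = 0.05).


Step 1: Enumerate the 10 unordered pairs (i,j) with i<j and classify each by sign(x_j-x_i) * sign(y_j-y_i).
  (1,2):dx=+3,dy=+3->C; (1,3):dx=+6,dy=-1->D; (1,4):dx=-1,dy=+5->D; (1,5):dx=+1,dy=+7->C
  (2,3):dx=+3,dy=-4->D; (2,4):dx=-4,dy=+2->D; (2,5):dx=-2,dy=+4->D; (3,4):dx=-7,dy=+6->D
  (3,5):dx=-5,dy=+8->D; (4,5):dx=+2,dy=+2->C
Step 2: C = 3, D = 7, total pairs = 10.
Step 3: tau = (C - D)/(n(n-1)/2) = (3 - 7)/10 = -0.400000.
Step 4: Exact two-sided p-value (enumerate n! = 120 permutations of y under H0): p = 0.483333.
Step 5: alpha = 0.05. fail to reject H0.

tau_b = -0.4000 (C=3, D=7), p = 0.483333, fail to reject H0.


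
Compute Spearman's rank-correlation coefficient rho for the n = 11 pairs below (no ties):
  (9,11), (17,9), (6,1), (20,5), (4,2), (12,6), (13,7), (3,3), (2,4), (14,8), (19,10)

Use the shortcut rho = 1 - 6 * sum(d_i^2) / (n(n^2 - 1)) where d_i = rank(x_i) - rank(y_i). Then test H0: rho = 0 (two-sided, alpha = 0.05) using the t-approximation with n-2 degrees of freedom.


Step 1: Rank x and y separately (midranks; no ties here).
rank(x): 9->5, 17->9, 6->4, 20->11, 4->3, 12->6, 13->7, 3->2, 2->1, 14->8, 19->10
rank(y): 11->11, 9->9, 1->1, 5->5, 2->2, 6->6, 7->7, 3->3, 4->4, 8->8, 10->10
Step 2: d_i = R_x(i) - R_y(i); compute d_i^2.
  (5-11)^2=36, (9-9)^2=0, (4-1)^2=9, (11-5)^2=36, (3-2)^2=1, (6-6)^2=0, (7-7)^2=0, (2-3)^2=1, (1-4)^2=9, (8-8)^2=0, (10-10)^2=0
sum(d^2) = 92.
Step 3: rho = 1 - 6*92 / (11*(11^2 - 1)) = 1 - 552/1320 = 0.581818.
Step 4: Under H0, t = rho * sqrt((n-2)/(1-rho^2)) = 2.1461 ~ t(9).
Step 5: Two-sided p-value from the t-distribution with 9 df = 0.060420.
Step 6: alpha = 0.05. fail to reject H0.

rho = 0.5818, p = 0.060420, fail to reject H0 at alpha = 0.05.


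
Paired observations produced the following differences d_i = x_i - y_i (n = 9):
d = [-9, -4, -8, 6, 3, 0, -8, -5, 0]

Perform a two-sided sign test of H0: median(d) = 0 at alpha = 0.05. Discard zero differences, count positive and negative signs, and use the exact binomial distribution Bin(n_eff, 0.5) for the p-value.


Step 1: Discard zero differences. Original n = 9; n_eff = number of nonzero differences = 7.
Nonzero differences (with sign): -9, -4, -8, +6, +3, -8, -5
Step 2: Count signs: positive = 2, negative = 5.
Step 3: Under H0: P(positive) = 0.5, so the number of positives S ~ Bin(7, 0.5).
Step 4: Two-sided exact p-value = sum of Bin(7,0.5) probabilities at or below the observed probability = 0.453125.
Step 5: alpha = 0.05. fail to reject H0.

n_eff = 7, pos = 2, neg = 5, p = 0.453125, fail to reject H0.


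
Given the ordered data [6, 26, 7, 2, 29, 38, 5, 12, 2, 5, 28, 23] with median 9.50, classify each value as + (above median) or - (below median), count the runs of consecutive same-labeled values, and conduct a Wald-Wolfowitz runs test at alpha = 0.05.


Step 1: Compute median = 9.50; label A = above, B = below.
Labels in order: BABBAABABBAA  (n_A = 6, n_B = 6)
Step 2: Count runs R = 8.
Step 3: Under H0 (random ordering), E[R] = 2*n_A*n_B/(n_A+n_B) + 1 = 2*6*6/12 + 1 = 7.0000.
        Var[R] = 2*n_A*n_B*(2*n_A*n_B - n_A - n_B) / ((n_A+n_B)^2 * (n_A+n_B-1)) = 4320/1584 = 2.7273.
        SD[R] = 1.6514.
Step 4: Continuity-corrected z = (R - 0.5 - E[R]) / SD[R] = (8 - 0.5 - 7.0000) / 1.6514 = 0.3028.
Step 5: Two-sided p-value via normal approximation = 2*(1 - Phi(|z|)) = 0.762069.
Step 6: alpha = 0.05. fail to reject H0.

R = 8, z = 0.3028, p = 0.762069, fail to reject H0.


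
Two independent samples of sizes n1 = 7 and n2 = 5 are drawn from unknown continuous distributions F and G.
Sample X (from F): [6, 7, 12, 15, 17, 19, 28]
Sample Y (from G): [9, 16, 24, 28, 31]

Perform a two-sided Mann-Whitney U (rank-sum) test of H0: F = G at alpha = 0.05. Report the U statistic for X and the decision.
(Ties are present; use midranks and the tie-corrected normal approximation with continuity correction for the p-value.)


Step 1: Combine and sort all 12 observations; assign midranks.
sorted (value, group): (6,X), (7,X), (9,Y), (12,X), (15,X), (16,Y), (17,X), (19,X), (24,Y), (28,X), (28,Y), (31,Y)
ranks: 6->1, 7->2, 9->3, 12->4, 15->5, 16->6, 17->7, 19->8, 24->9, 28->10.5, 28->10.5, 31->12
Step 2: Rank sum for X: R1 = 1 + 2 + 4 + 5 + 7 + 8 + 10.5 = 37.5.
Step 3: U_X = R1 - n1(n1+1)/2 = 37.5 - 7*8/2 = 37.5 - 28 = 9.5.
       U_Y = n1*n2 - U_X = 35 - 9.5 = 25.5.
Step 4: Ties are present, so use the tie-corrected normal approximation (with continuity correction) for the p-value.
Step 5: p-value = 0.222415; compare to alpha = 0.05. fail to reject H0.

U_X = 9.5, p = 0.222415, fail to reject H0 at alpha = 0.05.


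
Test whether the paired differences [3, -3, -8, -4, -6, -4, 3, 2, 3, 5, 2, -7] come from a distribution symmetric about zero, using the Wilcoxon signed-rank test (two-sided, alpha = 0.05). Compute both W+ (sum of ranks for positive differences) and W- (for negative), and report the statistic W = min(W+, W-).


Step 1: Drop any zero differences (none here) and take |d_i|.
|d| = [3, 3, 8, 4, 6, 4, 3, 2, 3, 5, 2, 7]
Step 2: Midrank |d_i| (ties get averaged ranks).
ranks: |3|->4.5, |3|->4.5, |8|->12, |4|->7.5, |6|->10, |4|->7.5, |3|->4.5, |2|->1.5, |3|->4.5, |5|->9, |2|->1.5, |7|->11
Step 3: Attach original signs; sum ranks with positive sign and with negative sign.
W+ = 4.5 + 4.5 + 1.5 + 4.5 + 9 + 1.5 = 25.5
W- = 4.5 + 12 + 7.5 + 10 + 7.5 + 11 = 52.5
(Check: W+ + W- = 78 should equal n(n+1)/2 = 78.)
Step 4: Test statistic W = min(W+, W-) = 25.5.
Step 5: Ties in |d|, so use the tie-corrected normal approximation.
        E[W] = n(n+1)/4 = 12*13/4 = 39.
        Tie groups: |d|=2 (t=2), |d|=3 (t=4), |d|=4 (t=2); sum(t^3 - t) = 72.
        Var[W] = n(n+1)(2n+1)/24 - sum(t^3-t)/48 = 3900/24 - 72/48 = 161.
        z = (W - E[W]) / sqrt(Var[W]) = (25.5 - 39) / 12.6886 = -1.0639.
        Two-sided p = 2*Phi(z) = 0.287352.
Step 6: alpha = 0.05. fail to reject H0.

W+ = 25.5, W- = 52.5, W = min = 25.5, p = 0.287352, fail to reject H0.


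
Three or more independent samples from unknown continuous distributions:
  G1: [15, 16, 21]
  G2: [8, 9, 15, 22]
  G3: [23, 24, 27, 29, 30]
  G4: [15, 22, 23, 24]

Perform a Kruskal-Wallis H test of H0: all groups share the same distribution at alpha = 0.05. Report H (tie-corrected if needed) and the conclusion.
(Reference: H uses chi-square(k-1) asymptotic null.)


Step 1: Combine all N = 16 observations and assign midranks.
sorted (value, group, rank): (8,G2,1), (9,G2,2), (15,G1,4), (15,G2,4), (15,G4,4), (16,G1,6), (21,G1,7), (22,G2,8.5), (22,G4,8.5), (23,G3,10.5), (23,G4,10.5), (24,G3,12.5), (24,G4,12.5), (27,G3,14), (29,G3,15), (30,G3,16)
Step 2: Sum ranks within each group.
R_1 = 17 (n_1 = 3)
R_2 = 15.5 (n_2 = 4)
R_3 = 68 (n_3 = 5)
R_4 = 35.5 (n_4 = 4)
Step 3: H = 12/(N(N+1)) * sum(R_i^2/n_i) - 3(N+1)
     = 12/(16*17) * (17^2/3 + 15.5^2/4 + 68^2/5 + 35.5^2/4) - 3*17
     = 0.044118 * 1396.26 - 51
     = 10.599632.
Step 4: Ties present; correction factor C = 1 - 42/(16^3 - 16) = 0.989706. Corrected H = 10.599632 / 0.989706 = 10.709881.
Step 5: Under H0, H ~ chi^2(3); p-value = 0.013403.
Step 6: alpha = 0.05. reject H0.

H = 10.7099, df = 3, p = 0.013403, reject H0.


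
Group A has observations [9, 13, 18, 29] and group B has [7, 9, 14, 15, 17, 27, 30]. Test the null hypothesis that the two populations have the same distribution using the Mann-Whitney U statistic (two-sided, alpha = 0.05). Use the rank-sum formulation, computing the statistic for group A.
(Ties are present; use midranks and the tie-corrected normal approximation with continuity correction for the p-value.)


Step 1: Combine and sort all 11 observations; assign midranks.
sorted (value, group): (7,Y), (9,X), (9,Y), (13,X), (14,Y), (15,Y), (17,Y), (18,X), (27,Y), (29,X), (30,Y)
ranks: 7->1, 9->2.5, 9->2.5, 13->4, 14->5, 15->6, 17->7, 18->8, 27->9, 29->10, 30->11
Step 2: Rank sum for X: R1 = 2.5 + 4 + 8 + 10 = 24.5.
Step 3: U_X = R1 - n1(n1+1)/2 = 24.5 - 4*5/2 = 24.5 - 10 = 14.5.
       U_Y = n1*n2 - U_X = 28 - 14.5 = 13.5.
Step 4: Ties are present, so use the tie-corrected normal approximation (with continuity correction) for the p-value.
Step 5: p-value = 1.000000; compare to alpha = 0.05. fail to reject H0.

U_X = 14.5, p = 1.000000, fail to reject H0 at alpha = 0.05.


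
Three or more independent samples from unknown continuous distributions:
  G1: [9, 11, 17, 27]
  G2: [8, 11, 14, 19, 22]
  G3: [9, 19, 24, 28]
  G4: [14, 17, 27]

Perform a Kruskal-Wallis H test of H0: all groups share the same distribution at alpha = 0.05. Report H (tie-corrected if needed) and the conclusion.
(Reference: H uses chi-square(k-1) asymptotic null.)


Step 1: Combine all N = 16 observations and assign midranks.
sorted (value, group, rank): (8,G2,1), (9,G1,2.5), (9,G3,2.5), (11,G1,4.5), (11,G2,4.5), (14,G2,6.5), (14,G4,6.5), (17,G1,8.5), (17,G4,8.5), (19,G2,10.5), (19,G3,10.5), (22,G2,12), (24,G3,13), (27,G1,14.5), (27,G4,14.5), (28,G3,16)
Step 2: Sum ranks within each group.
R_1 = 30 (n_1 = 4)
R_2 = 34.5 (n_2 = 5)
R_3 = 42 (n_3 = 4)
R_4 = 29.5 (n_4 = 3)
Step 3: H = 12/(N(N+1)) * sum(R_i^2/n_i) - 3(N+1)
     = 12/(16*17) * (30^2/4 + 34.5^2/5 + 42^2/4 + 29.5^2/3) - 3*17
     = 0.044118 * 1194.13 - 51
     = 1.682353.
Step 4: Ties present; correction factor C = 1 - 36/(16^3 - 16) = 0.991176. Corrected H = 1.682353 / 0.991176 = 1.697329.
Step 5: Under H0, H ~ chi^2(3); p-value = 0.637528.
Step 6: alpha = 0.05. fail to reject H0.

H = 1.6973, df = 3, p = 0.637528, fail to reject H0.


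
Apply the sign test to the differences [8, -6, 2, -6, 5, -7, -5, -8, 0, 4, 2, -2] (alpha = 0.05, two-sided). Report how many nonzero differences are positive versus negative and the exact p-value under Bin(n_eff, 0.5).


Step 1: Discard zero differences. Original n = 12; n_eff = number of nonzero differences = 11.
Nonzero differences (with sign): +8, -6, +2, -6, +5, -7, -5, -8, +4, +2, -2
Step 2: Count signs: positive = 5, negative = 6.
Step 3: Under H0: P(positive) = 0.5, so the number of positives S ~ Bin(11, 0.5).
Step 4: Two-sided exact p-value = sum of Bin(11,0.5) probabilities at or below the observed probability = 1.000000.
Step 5: alpha = 0.05. fail to reject H0.

n_eff = 11, pos = 5, neg = 6, p = 1.000000, fail to reject H0.


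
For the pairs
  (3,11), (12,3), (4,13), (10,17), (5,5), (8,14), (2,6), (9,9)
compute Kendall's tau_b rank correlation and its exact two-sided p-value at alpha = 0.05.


Step 1: Enumerate the 28 unordered pairs (i,j) with i<j and classify each by sign(x_j-x_i) * sign(y_j-y_i).
  (1,2):dx=+9,dy=-8->D; (1,3):dx=+1,dy=+2->C; (1,4):dx=+7,dy=+6->C; (1,5):dx=+2,dy=-6->D
  (1,6):dx=+5,dy=+3->C; (1,7):dx=-1,dy=-5->C; (1,8):dx=+6,dy=-2->D; (2,3):dx=-8,dy=+10->D
  (2,4):dx=-2,dy=+14->D; (2,5):dx=-7,dy=+2->D; (2,6):dx=-4,dy=+11->D; (2,7):dx=-10,dy=+3->D
  (2,8):dx=-3,dy=+6->D; (3,4):dx=+6,dy=+4->C; (3,5):dx=+1,dy=-8->D; (3,6):dx=+4,dy=+1->C
  (3,7):dx=-2,dy=-7->C; (3,8):dx=+5,dy=-4->D; (4,5):dx=-5,dy=-12->C; (4,6):dx=-2,dy=-3->C
  (4,7):dx=-8,dy=-11->C; (4,8):dx=-1,dy=-8->C; (5,6):dx=+3,dy=+9->C; (5,7):dx=-3,dy=+1->D
  (5,8):dx=+4,dy=+4->C; (6,7):dx=-6,dy=-8->C; (6,8):dx=+1,dy=-5->D; (7,8):dx=+7,dy=+3->C
Step 2: C = 15, D = 13, total pairs = 28.
Step 3: tau = (C - D)/(n(n-1)/2) = (15 - 13)/28 = 0.071429.
Step 4: Exact two-sided p-value (enumerate n! = 40320 permutations of y under H0): p = 0.904861.
Step 5: alpha = 0.05. fail to reject H0.

tau_b = 0.0714 (C=15, D=13), p = 0.904861, fail to reject H0.


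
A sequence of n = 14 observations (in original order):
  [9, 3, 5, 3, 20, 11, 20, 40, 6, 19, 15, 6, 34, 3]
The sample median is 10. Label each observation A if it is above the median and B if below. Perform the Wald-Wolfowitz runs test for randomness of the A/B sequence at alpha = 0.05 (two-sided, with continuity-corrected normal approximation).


Step 1: Compute median = 10; label A = above, B = below.
Labels in order: BBBBAAAABAABAB  (n_A = 7, n_B = 7)
Step 2: Count runs R = 7.
Step 3: Under H0 (random ordering), E[R] = 2*n_A*n_B/(n_A+n_B) + 1 = 2*7*7/14 + 1 = 8.0000.
        Var[R] = 2*n_A*n_B*(2*n_A*n_B - n_A - n_B) / ((n_A+n_B)^2 * (n_A+n_B-1)) = 8232/2548 = 3.2308.
        SD[R] = 1.7974.
Step 4: Continuity-corrected z = (R + 0.5 - E[R]) / SD[R] = (7 + 0.5 - 8.0000) / 1.7974 = -0.2782.
Step 5: Two-sided p-value via normal approximation = 2*(1 - Phi(|z|)) = 0.780879.
Step 6: alpha = 0.05. fail to reject H0.

R = 7, z = -0.2782, p = 0.780879, fail to reject H0.


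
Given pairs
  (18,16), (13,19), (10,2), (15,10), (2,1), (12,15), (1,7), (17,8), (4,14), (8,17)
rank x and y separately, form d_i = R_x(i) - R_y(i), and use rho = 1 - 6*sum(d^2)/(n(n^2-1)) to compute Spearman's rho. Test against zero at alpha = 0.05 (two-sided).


Step 1: Rank x and y separately (midranks; no ties here).
rank(x): 18->10, 13->7, 10->5, 15->8, 2->2, 12->6, 1->1, 17->9, 4->3, 8->4
rank(y): 16->8, 19->10, 2->2, 10->5, 1->1, 15->7, 7->3, 8->4, 14->6, 17->9
Step 2: d_i = R_x(i) - R_y(i); compute d_i^2.
  (10-8)^2=4, (7-10)^2=9, (5-2)^2=9, (8-5)^2=9, (2-1)^2=1, (6-7)^2=1, (1-3)^2=4, (9-4)^2=25, (3-6)^2=9, (4-9)^2=25
sum(d^2) = 96.
Step 3: rho = 1 - 6*96 / (10*(10^2 - 1)) = 1 - 576/990 = 0.418182.
Step 4: Under H0, t = rho * sqrt((n-2)/(1-rho^2)) = 1.3021 ~ t(8).
Step 5: Two-sided p-value from the t-distribution with 8 df = 0.229113.
Step 6: alpha = 0.05. fail to reject H0.

rho = 0.4182, p = 0.229113, fail to reject H0 at alpha = 0.05.


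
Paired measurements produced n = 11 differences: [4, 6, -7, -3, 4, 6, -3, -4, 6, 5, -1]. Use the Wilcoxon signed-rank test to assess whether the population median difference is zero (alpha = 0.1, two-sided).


Step 1: Drop any zero differences (none here) and take |d_i|.
|d| = [4, 6, 7, 3, 4, 6, 3, 4, 6, 5, 1]
Step 2: Midrank |d_i| (ties get averaged ranks).
ranks: |4|->5, |6|->9, |7|->11, |3|->2.5, |4|->5, |6|->9, |3|->2.5, |4|->5, |6|->9, |5|->7, |1|->1
Step 3: Attach original signs; sum ranks with positive sign and with negative sign.
W+ = 5 + 9 + 5 + 9 + 9 + 7 = 44
W- = 11 + 2.5 + 2.5 + 5 + 1 = 22
(Check: W+ + W- = 66 should equal n(n+1)/2 = 66.)
Step 4: Test statistic W = min(W+, W-) = 22.
Step 5: Ties in |d|, so use the tie-corrected normal approximation.
        E[W] = n(n+1)/4 = 11*12/4 = 33.
        Tie groups: |d|=3 (t=2), |d|=4 (t=3), |d|=6 (t=3); sum(t^3 - t) = 54.
        Var[W] = n(n+1)(2n+1)/24 - sum(t^3-t)/48 = 3036/24 - 54/48 = 125.375.
        z = (W - E[W]) / sqrt(Var[W]) = (22 - 33) / 11.1971 = -0.9824.
        Two-sided p = 2*Phi(z) = 0.325904.
Step 6: alpha = 0.1. fail to reject H0.

W+ = 44, W- = 22, W = min = 22, p = 0.325904, fail to reject H0.


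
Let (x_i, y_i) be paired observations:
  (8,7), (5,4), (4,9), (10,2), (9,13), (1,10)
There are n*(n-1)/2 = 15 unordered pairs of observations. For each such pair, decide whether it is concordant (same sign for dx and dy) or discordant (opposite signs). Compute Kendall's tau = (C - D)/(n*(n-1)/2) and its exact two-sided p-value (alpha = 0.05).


Step 1: Enumerate the 15 unordered pairs (i,j) with i<j and classify each by sign(x_j-x_i) * sign(y_j-y_i).
  (1,2):dx=-3,dy=-3->C; (1,3):dx=-4,dy=+2->D; (1,4):dx=+2,dy=-5->D; (1,5):dx=+1,dy=+6->C
  (1,6):dx=-7,dy=+3->D; (2,3):dx=-1,dy=+5->D; (2,4):dx=+5,dy=-2->D; (2,5):dx=+4,dy=+9->C
  (2,6):dx=-4,dy=+6->D; (3,4):dx=+6,dy=-7->D; (3,5):dx=+5,dy=+4->C; (3,6):dx=-3,dy=+1->D
  (4,5):dx=-1,dy=+11->D; (4,6):dx=-9,dy=+8->D; (5,6):dx=-8,dy=-3->C
Step 2: C = 5, D = 10, total pairs = 15.
Step 3: tau = (C - D)/(n(n-1)/2) = (5 - 10)/15 = -0.333333.
Step 4: Exact two-sided p-value (enumerate n! = 720 permutations of y under H0): p = 0.469444.
Step 5: alpha = 0.05. fail to reject H0.

tau_b = -0.3333 (C=5, D=10), p = 0.469444, fail to reject H0.


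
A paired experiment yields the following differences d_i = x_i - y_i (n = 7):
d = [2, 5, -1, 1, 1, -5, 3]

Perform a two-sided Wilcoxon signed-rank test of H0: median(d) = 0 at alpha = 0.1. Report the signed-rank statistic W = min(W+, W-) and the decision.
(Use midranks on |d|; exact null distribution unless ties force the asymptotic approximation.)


Step 1: Drop any zero differences (none here) and take |d_i|.
|d| = [2, 5, 1, 1, 1, 5, 3]
Step 2: Midrank |d_i| (ties get averaged ranks).
ranks: |2|->4, |5|->6.5, |1|->2, |1|->2, |1|->2, |5|->6.5, |3|->5
Step 3: Attach original signs; sum ranks with positive sign and with negative sign.
W+ = 4 + 6.5 + 2 + 2 + 5 = 19.5
W- = 2 + 6.5 = 8.5
(Check: W+ + W- = 28 should equal n(n+1)/2 = 28.)
Step 4: Test statistic W = min(W+, W-) = 8.5.
Step 5: Ties in |d|, so use the tie-corrected normal approximation.
        E[W] = n(n+1)/4 = 7*8/4 = 14.
        Tie groups: |d|=1 (t=3), |d|=5 (t=2); sum(t^3 - t) = 30.
        Var[W] = n(n+1)(2n+1)/24 - sum(t^3-t)/48 = 840/24 - 30/48 = 34.375.
        z = (W - E[W]) / sqrt(Var[W]) = (8.5 - 14) / 5.8630 = -0.9381.
        Two-sided p = 2*Phi(z) = 0.348202.
Step 6: alpha = 0.1. fail to reject H0.

W+ = 19.5, W- = 8.5, W = min = 8.5, p = 0.348202, fail to reject H0.


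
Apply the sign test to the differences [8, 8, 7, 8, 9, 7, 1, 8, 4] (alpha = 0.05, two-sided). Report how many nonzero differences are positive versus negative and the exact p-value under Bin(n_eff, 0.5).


Step 1: Discard zero differences. Original n = 9; n_eff = number of nonzero differences = 9.
Nonzero differences (with sign): +8, +8, +7, +8, +9, +7, +1, +8, +4
Step 2: Count signs: positive = 9, negative = 0.
Step 3: Under H0: P(positive) = 0.5, so the number of positives S ~ Bin(9, 0.5).
Step 4: Two-sided exact p-value = sum of Bin(9,0.5) probabilities at or below the observed probability = 0.003906.
Step 5: alpha = 0.05. reject H0.

n_eff = 9, pos = 9, neg = 0, p = 0.003906, reject H0.


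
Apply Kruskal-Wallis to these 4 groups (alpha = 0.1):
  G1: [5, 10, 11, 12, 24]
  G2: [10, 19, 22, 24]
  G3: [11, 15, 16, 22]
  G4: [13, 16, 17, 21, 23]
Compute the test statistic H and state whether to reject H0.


Step 1: Combine all N = 18 observations and assign midranks.
sorted (value, group, rank): (5,G1,1), (10,G1,2.5), (10,G2,2.5), (11,G1,4.5), (11,G3,4.5), (12,G1,6), (13,G4,7), (15,G3,8), (16,G3,9.5), (16,G4,9.5), (17,G4,11), (19,G2,12), (21,G4,13), (22,G2,14.5), (22,G3,14.5), (23,G4,16), (24,G1,17.5), (24,G2,17.5)
Step 2: Sum ranks within each group.
R_1 = 31.5 (n_1 = 5)
R_2 = 46.5 (n_2 = 4)
R_3 = 36.5 (n_3 = 4)
R_4 = 56.5 (n_4 = 5)
Step 3: H = 12/(N(N+1)) * sum(R_i^2/n_i) - 3(N+1)
     = 12/(18*19) * (31.5^2/5 + 46.5^2/4 + 36.5^2/4 + 56.5^2/5) - 3*19
     = 0.035088 * 1710.53 - 57
     = 3.018421.
Step 4: Ties present; correction factor C = 1 - 30/(18^3 - 18) = 0.994840. Corrected H = 3.018421 / 0.994840 = 3.034077.
Step 5: Under H0, H ~ chi^2(3); p-value = 0.386401.
Step 6: alpha = 0.1. fail to reject H0.

H = 3.0341, df = 3, p = 0.386401, fail to reject H0.


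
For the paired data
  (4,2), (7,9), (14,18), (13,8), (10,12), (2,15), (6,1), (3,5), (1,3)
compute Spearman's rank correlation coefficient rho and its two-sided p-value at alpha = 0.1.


Step 1: Rank x and y separately (midranks; no ties here).
rank(x): 4->4, 7->6, 14->9, 13->8, 10->7, 2->2, 6->5, 3->3, 1->1
rank(y): 2->2, 9->6, 18->9, 8->5, 12->7, 15->8, 1->1, 5->4, 3->3
Step 2: d_i = R_x(i) - R_y(i); compute d_i^2.
  (4-2)^2=4, (6-6)^2=0, (9-9)^2=0, (8-5)^2=9, (7-7)^2=0, (2-8)^2=36, (5-1)^2=16, (3-4)^2=1, (1-3)^2=4
sum(d^2) = 70.
Step 3: rho = 1 - 6*70 / (9*(9^2 - 1)) = 1 - 420/720 = 0.416667.
Step 4: Under H0, t = rho * sqrt((n-2)/(1-rho^2)) = 1.2127 ~ t(7).
Step 5: Two-sided p-value from the t-distribution with 7 df = 0.264586.
Step 6: alpha = 0.1. fail to reject H0.

rho = 0.4167, p = 0.264586, fail to reject H0 at alpha = 0.1.


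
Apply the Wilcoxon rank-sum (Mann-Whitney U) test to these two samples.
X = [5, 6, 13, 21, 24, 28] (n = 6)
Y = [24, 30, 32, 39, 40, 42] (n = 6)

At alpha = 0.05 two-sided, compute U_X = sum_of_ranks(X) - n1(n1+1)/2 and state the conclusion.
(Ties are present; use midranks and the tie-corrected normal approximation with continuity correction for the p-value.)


Step 1: Combine and sort all 12 observations; assign midranks.
sorted (value, group): (5,X), (6,X), (13,X), (21,X), (24,X), (24,Y), (28,X), (30,Y), (32,Y), (39,Y), (40,Y), (42,Y)
ranks: 5->1, 6->2, 13->3, 21->4, 24->5.5, 24->5.5, 28->7, 30->8, 32->9, 39->10, 40->11, 42->12
Step 2: Rank sum for X: R1 = 1 + 2 + 3 + 4 + 5.5 + 7 = 22.5.
Step 3: U_X = R1 - n1(n1+1)/2 = 22.5 - 6*7/2 = 22.5 - 21 = 1.5.
       U_Y = n1*n2 - U_X = 36 - 1.5 = 34.5.
Step 4: Ties are present, so use the tie-corrected normal approximation (with continuity correction) for the p-value.
Step 5: p-value = 0.010272; compare to alpha = 0.05. reject H0.

U_X = 1.5, p = 0.010272, reject H0 at alpha = 0.05.


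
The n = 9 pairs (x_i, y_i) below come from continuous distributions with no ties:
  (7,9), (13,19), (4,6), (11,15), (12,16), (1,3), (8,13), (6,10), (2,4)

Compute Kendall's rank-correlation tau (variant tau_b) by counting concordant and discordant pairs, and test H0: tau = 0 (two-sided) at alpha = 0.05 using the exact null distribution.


Step 1: Enumerate the 36 unordered pairs (i,j) with i<j and classify each by sign(x_j-x_i) * sign(y_j-y_i).
  (1,2):dx=+6,dy=+10->C; (1,3):dx=-3,dy=-3->C; (1,4):dx=+4,dy=+6->C; (1,5):dx=+5,dy=+7->C
  (1,6):dx=-6,dy=-6->C; (1,7):dx=+1,dy=+4->C; (1,8):dx=-1,dy=+1->D; (1,9):dx=-5,dy=-5->C
  (2,3):dx=-9,dy=-13->C; (2,4):dx=-2,dy=-4->C; (2,5):dx=-1,dy=-3->C; (2,6):dx=-12,dy=-16->C
  (2,7):dx=-5,dy=-6->C; (2,8):dx=-7,dy=-9->C; (2,9):dx=-11,dy=-15->C; (3,4):dx=+7,dy=+9->C
  (3,5):dx=+8,dy=+10->C; (3,6):dx=-3,dy=-3->C; (3,7):dx=+4,dy=+7->C; (3,8):dx=+2,dy=+4->C
  (3,9):dx=-2,dy=-2->C; (4,5):dx=+1,dy=+1->C; (4,6):dx=-10,dy=-12->C; (4,7):dx=-3,dy=-2->C
  (4,8):dx=-5,dy=-5->C; (4,9):dx=-9,dy=-11->C; (5,6):dx=-11,dy=-13->C; (5,7):dx=-4,dy=-3->C
  (5,8):dx=-6,dy=-6->C; (5,9):dx=-10,dy=-12->C; (6,7):dx=+7,dy=+10->C; (6,8):dx=+5,dy=+7->C
  (6,9):dx=+1,dy=+1->C; (7,8):dx=-2,dy=-3->C; (7,9):dx=-6,dy=-9->C; (8,9):dx=-4,dy=-6->C
Step 2: C = 35, D = 1, total pairs = 36.
Step 3: tau = (C - D)/(n(n-1)/2) = (35 - 1)/36 = 0.944444.
Step 4: Exact two-sided p-value (enumerate n! = 362880 permutations of y under H0): p = 0.000050.
Step 5: alpha = 0.05. reject H0.

tau_b = 0.9444 (C=35, D=1), p = 0.000050, reject H0.


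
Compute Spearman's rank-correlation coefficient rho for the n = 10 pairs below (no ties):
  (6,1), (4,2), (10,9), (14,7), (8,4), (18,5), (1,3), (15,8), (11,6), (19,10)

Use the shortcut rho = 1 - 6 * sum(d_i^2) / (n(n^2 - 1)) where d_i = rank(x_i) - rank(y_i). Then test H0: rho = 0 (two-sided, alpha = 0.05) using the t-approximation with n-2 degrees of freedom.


Step 1: Rank x and y separately (midranks; no ties here).
rank(x): 6->3, 4->2, 10->5, 14->7, 8->4, 18->9, 1->1, 15->8, 11->6, 19->10
rank(y): 1->1, 2->2, 9->9, 7->7, 4->4, 5->5, 3->3, 8->8, 6->6, 10->10
Step 2: d_i = R_x(i) - R_y(i); compute d_i^2.
  (3-1)^2=4, (2-2)^2=0, (5-9)^2=16, (7-7)^2=0, (4-4)^2=0, (9-5)^2=16, (1-3)^2=4, (8-8)^2=0, (6-6)^2=0, (10-10)^2=0
sum(d^2) = 40.
Step 3: rho = 1 - 6*40 / (10*(10^2 - 1)) = 1 - 240/990 = 0.757576.
Step 4: Under H0, t = rho * sqrt((n-2)/(1-rho^2)) = 3.2827 ~ t(8).
Step 5: Two-sided p-value from the t-distribution with 8 df = 0.011143.
Step 6: alpha = 0.05. reject H0.

rho = 0.7576, p = 0.011143, reject H0 at alpha = 0.05.


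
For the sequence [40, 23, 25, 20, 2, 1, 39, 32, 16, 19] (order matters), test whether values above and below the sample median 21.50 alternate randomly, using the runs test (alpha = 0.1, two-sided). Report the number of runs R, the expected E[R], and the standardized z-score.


Step 1: Compute median = 21.50; label A = above, B = below.
Labels in order: AAABBBAABB  (n_A = 5, n_B = 5)
Step 2: Count runs R = 4.
Step 3: Under H0 (random ordering), E[R] = 2*n_A*n_B/(n_A+n_B) + 1 = 2*5*5/10 + 1 = 6.0000.
        Var[R] = 2*n_A*n_B*(2*n_A*n_B - n_A - n_B) / ((n_A+n_B)^2 * (n_A+n_B-1)) = 2000/900 = 2.2222.
        SD[R] = 1.4907.
Step 4: Continuity-corrected z = (R + 0.5 - E[R]) / SD[R] = (4 + 0.5 - 6.0000) / 1.4907 = -1.0062.
Step 5: Two-sided p-value via normal approximation = 2*(1 - Phi(|z|)) = 0.314305.
Step 6: alpha = 0.1. fail to reject H0.

R = 4, z = -1.0062, p = 0.314305, fail to reject H0.


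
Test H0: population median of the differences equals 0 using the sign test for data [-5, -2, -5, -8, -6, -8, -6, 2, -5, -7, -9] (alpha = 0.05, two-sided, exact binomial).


Step 1: Discard zero differences. Original n = 11; n_eff = number of nonzero differences = 11.
Nonzero differences (with sign): -5, -2, -5, -8, -6, -8, -6, +2, -5, -7, -9
Step 2: Count signs: positive = 1, negative = 10.
Step 3: Under H0: P(positive) = 0.5, so the number of positives S ~ Bin(11, 0.5).
Step 4: Two-sided exact p-value = sum of Bin(11,0.5) probabilities at or below the observed probability = 0.011719.
Step 5: alpha = 0.05. reject H0.

n_eff = 11, pos = 1, neg = 10, p = 0.011719, reject H0.


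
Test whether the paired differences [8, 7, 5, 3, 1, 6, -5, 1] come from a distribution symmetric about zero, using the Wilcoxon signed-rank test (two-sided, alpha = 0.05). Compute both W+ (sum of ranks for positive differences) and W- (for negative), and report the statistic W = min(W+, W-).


Step 1: Drop any zero differences (none here) and take |d_i|.
|d| = [8, 7, 5, 3, 1, 6, 5, 1]
Step 2: Midrank |d_i| (ties get averaged ranks).
ranks: |8|->8, |7|->7, |5|->4.5, |3|->3, |1|->1.5, |6|->6, |5|->4.5, |1|->1.5
Step 3: Attach original signs; sum ranks with positive sign and with negative sign.
W+ = 8 + 7 + 4.5 + 3 + 1.5 + 6 + 1.5 = 31.5
W- = 4.5 = 4.5
(Check: W+ + W- = 36 should equal n(n+1)/2 = 36.)
Step 4: Test statistic W = min(W+, W-) = 4.5.
Step 5: Ties in |d|, so use the tie-corrected normal approximation.
        E[W] = n(n+1)/4 = 8*9/4 = 18.
        Tie groups: |d|=1 (t=2), |d|=5 (t=2); sum(t^3 - t) = 12.
        Var[W] = n(n+1)(2n+1)/24 - sum(t^3-t)/48 = 1224/24 - 12/48 = 50.75.
        z = (W - E[W]) / sqrt(Var[W]) = (4.5 - 18) / 7.1239 = -1.8950.
        Two-sided p = 2*Phi(z) = 0.058089.
Step 6: alpha = 0.05. fail to reject H0.

W+ = 31.5, W- = 4.5, W = min = 4.5, p = 0.058089, fail to reject H0.


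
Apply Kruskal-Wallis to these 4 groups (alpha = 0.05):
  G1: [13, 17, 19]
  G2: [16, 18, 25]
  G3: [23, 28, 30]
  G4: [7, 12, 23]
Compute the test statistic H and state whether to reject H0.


Step 1: Combine all N = 12 observations and assign midranks.
sorted (value, group, rank): (7,G4,1), (12,G4,2), (13,G1,3), (16,G2,4), (17,G1,5), (18,G2,6), (19,G1,7), (23,G3,8.5), (23,G4,8.5), (25,G2,10), (28,G3,11), (30,G3,12)
Step 2: Sum ranks within each group.
R_1 = 15 (n_1 = 3)
R_2 = 20 (n_2 = 3)
R_3 = 31.5 (n_3 = 3)
R_4 = 11.5 (n_4 = 3)
Step 3: H = 12/(N(N+1)) * sum(R_i^2/n_i) - 3(N+1)
     = 12/(12*13) * (15^2/3 + 20^2/3 + 31.5^2/3 + 11.5^2/3) - 3*13
     = 0.076923 * 583.167 - 39
     = 5.858974.
Step 4: Ties present; correction factor C = 1 - 6/(12^3 - 12) = 0.996503. Corrected H = 5.858974 / 0.996503 = 5.879532.
Step 5: Under H0, H ~ chi^2(3); p-value = 0.117621.
Step 6: alpha = 0.05. fail to reject H0.

H = 5.8795, df = 3, p = 0.117621, fail to reject H0.


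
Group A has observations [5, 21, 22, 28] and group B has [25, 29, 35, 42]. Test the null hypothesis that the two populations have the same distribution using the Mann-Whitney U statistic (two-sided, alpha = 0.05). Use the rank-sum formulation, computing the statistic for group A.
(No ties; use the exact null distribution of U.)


Step 1: Combine and sort all 8 observations; assign midranks.
sorted (value, group): (5,X), (21,X), (22,X), (25,Y), (28,X), (29,Y), (35,Y), (42,Y)
ranks: 5->1, 21->2, 22->3, 25->4, 28->5, 29->6, 35->7, 42->8
Step 2: Rank sum for X: R1 = 1 + 2 + 3 + 5 = 11.
Step 3: U_X = R1 - n1(n1+1)/2 = 11 - 4*5/2 = 11 - 10 = 1.
       U_Y = n1*n2 - U_X = 16 - 1 = 15.
Step 4: No ties, so the exact null distribution of U (based on enumerating the C(8,4) = 70 equally likely rank assignments) gives the two-sided p-value.
Step 5: p-value = 0.057143; compare to alpha = 0.05. fail to reject H0.

U_X = 1, p = 0.057143, fail to reject H0 at alpha = 0.05.


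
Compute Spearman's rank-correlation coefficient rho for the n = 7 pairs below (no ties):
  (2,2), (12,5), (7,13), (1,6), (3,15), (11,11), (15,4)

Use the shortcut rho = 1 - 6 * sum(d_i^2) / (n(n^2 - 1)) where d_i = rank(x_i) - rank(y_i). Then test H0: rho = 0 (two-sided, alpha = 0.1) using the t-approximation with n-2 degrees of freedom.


Step 1: Rank x and y separately (midranks; no ties here).
rank(x): 2->2, 12->6, 7->4, 1->1, 3->3, 11->5, 15->7
rank(y): 2->1, 5->3, 13->6, 6->4, 15->7, 11->5, 4->2
Step 2: d_i = R_x(i) - R_y(i); compute d_i^2.
  (2-1)^2=1, (6-3)^2=9, (4-6)^2=4, (1-4)^2=9, (3-7)^2=16, (5-5)^2=0, (7-2)^2=25
sum(d^2) = 64.
Step 3: rho = 1 - 6*64 / (7*(7^2 - 1)) = 1 - 384/336 = -0.142857.
Step 4: Under H0, t = rho * sqrt((n-2)/(1-rho^2)) = -0.3227 ~ t(5).
Step 5: Two-sided p-value from the t-distribution with 5 df = 0.759945.
Step 6: alpha = 0.1. fail to reject H0.

rho = -0.1429, p = 0.759945, fail to reject H0 at alpha = 0.1.
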